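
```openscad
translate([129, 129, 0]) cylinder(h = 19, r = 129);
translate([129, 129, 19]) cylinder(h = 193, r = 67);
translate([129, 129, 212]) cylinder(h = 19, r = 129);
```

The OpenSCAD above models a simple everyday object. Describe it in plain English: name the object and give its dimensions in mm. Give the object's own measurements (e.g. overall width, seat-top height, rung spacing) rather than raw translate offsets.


A spool: two coaxial disc flanges of radius 129 mm and thickness 19 mm, joined by a core cylinder of radius 67 mm and height 193 mm. The lower flange rests on z = 0 and the three cylinders share a vertical axis.


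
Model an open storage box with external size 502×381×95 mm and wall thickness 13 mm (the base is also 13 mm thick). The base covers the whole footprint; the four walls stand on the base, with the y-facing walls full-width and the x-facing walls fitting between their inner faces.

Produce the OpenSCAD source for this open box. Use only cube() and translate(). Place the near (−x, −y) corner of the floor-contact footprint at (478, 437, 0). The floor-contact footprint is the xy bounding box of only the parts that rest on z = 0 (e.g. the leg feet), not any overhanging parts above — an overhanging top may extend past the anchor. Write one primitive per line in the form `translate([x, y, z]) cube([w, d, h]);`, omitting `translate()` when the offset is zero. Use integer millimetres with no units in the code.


translate([478, 437, 0]) cube([502, 381, 13]);
translate([478, 437, 13]) cube([502, 13, 82]);
translate([478, 805, 13]) cube([502, 13, 82]);
translate([478, 450, 13]) cube([13, 355, 82]);
translate([967, 450, 13]) cube([13, 355, 82]);


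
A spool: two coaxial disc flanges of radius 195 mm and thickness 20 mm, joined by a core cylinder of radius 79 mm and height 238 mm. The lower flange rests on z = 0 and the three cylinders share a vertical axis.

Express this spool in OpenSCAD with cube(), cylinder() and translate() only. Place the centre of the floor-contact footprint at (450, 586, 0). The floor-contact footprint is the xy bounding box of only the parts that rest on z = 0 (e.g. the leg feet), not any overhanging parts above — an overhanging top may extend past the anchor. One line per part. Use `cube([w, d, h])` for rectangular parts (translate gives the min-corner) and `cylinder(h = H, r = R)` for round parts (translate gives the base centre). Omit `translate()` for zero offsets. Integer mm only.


translate([450, 586, 0]) cylinder(h = 20, r = 195);
translate([450, 586, 20]) cylinder(h = 238, r = 79);
translate([450, 586, 258]) cylinder(h = 20, r = 195);


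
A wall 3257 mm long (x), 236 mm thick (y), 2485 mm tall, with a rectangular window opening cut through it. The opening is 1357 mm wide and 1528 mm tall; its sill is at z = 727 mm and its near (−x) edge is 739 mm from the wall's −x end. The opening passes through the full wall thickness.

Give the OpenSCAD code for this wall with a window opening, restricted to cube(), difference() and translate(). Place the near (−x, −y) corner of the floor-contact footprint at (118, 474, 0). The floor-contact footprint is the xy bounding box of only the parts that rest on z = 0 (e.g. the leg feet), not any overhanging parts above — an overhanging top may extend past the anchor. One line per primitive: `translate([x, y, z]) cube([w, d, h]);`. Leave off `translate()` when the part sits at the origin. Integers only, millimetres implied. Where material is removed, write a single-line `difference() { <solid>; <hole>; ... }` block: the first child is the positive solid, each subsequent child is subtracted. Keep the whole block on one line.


difference() { translate([118, 474, 0]) cube([3257, 236, 2485]); translate([857, 474, 727]) cube([1357, 236, 1528]); }


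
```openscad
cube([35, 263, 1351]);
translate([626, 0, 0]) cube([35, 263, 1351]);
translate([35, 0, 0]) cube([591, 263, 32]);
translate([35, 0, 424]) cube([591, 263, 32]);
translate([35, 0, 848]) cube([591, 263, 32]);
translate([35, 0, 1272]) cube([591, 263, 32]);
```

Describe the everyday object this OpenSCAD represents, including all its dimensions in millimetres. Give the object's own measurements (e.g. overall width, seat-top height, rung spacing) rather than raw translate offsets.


An open bookshelf. Two side panels, each 35 mm thick, 263 mm deep and 1351 mm tall, stand 661 mm apart (outside-to-outside). Between them sit 4 shelves, each 32 mm thick and 263 mm deep, spanning the full gap between the sides. The bottom shelf rests on the floor (its underside at z = 0) and the clear gap between one shelf's top and the next shelf's underside is 392 mm.


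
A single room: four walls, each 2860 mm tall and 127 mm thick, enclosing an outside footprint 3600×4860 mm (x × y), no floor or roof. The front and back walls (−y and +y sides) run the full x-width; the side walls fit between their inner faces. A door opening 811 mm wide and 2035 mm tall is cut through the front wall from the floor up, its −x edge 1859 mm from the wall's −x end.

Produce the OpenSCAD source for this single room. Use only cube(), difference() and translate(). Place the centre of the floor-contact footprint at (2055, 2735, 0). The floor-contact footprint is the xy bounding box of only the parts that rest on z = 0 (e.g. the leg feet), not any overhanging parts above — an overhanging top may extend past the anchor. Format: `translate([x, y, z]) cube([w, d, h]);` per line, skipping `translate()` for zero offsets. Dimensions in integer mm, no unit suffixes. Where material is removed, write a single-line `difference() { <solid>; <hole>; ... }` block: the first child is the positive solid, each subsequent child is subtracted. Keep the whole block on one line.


difference() { translate([255, 305, 0]) cube([3600, 127, 2860]); translate([2114, 305, 0]) cube([811, 127, 2035]); }
translate([255, 5038, 0]) cube([3600, 127, 2860]);
translate([255, 432, 0]) cube([127, 4606, 2860]);
translate([3728, 432, 0]) cube([127, 4606, 2860]);


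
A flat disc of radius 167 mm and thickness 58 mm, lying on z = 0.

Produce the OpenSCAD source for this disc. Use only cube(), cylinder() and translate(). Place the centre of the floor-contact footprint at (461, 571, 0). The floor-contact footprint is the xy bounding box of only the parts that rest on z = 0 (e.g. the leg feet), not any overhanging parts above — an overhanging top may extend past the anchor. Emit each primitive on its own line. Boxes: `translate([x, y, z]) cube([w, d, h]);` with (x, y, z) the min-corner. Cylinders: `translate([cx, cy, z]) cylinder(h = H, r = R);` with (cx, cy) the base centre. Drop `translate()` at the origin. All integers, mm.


translate([461, 571, 0]) cylinder(h = 58, r = 167);


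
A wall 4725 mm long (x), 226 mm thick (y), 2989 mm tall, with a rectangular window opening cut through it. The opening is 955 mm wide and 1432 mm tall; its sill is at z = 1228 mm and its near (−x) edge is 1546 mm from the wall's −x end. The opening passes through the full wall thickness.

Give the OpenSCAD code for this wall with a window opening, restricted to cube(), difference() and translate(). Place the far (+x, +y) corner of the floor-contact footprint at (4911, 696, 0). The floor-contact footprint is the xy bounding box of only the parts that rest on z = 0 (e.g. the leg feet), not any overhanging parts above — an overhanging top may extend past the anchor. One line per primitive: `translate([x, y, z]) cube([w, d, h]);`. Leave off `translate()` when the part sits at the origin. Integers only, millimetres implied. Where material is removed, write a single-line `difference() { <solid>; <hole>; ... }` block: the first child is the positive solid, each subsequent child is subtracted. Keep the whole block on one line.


difference() { translate([186, 470, 0]) cube([4725, 226, 2989]); translate([1732, 470, 1228]) cube([955, 226, 1432]); }


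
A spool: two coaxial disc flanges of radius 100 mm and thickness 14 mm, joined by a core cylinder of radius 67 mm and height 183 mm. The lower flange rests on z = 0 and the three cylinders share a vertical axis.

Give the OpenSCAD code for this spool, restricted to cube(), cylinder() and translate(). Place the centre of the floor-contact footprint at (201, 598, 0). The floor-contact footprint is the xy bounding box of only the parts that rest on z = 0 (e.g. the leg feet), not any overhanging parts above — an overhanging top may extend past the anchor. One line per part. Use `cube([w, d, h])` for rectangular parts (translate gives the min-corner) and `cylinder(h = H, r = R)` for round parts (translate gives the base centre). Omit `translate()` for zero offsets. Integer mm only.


translate([201, 598, 0]) cylinder(h = 14, r = 100);
translate([201, 598, 14]) cylinder(h = 183, r = 67);
translate([201, 598, 197]) cylinder(h = 14, r = 100);


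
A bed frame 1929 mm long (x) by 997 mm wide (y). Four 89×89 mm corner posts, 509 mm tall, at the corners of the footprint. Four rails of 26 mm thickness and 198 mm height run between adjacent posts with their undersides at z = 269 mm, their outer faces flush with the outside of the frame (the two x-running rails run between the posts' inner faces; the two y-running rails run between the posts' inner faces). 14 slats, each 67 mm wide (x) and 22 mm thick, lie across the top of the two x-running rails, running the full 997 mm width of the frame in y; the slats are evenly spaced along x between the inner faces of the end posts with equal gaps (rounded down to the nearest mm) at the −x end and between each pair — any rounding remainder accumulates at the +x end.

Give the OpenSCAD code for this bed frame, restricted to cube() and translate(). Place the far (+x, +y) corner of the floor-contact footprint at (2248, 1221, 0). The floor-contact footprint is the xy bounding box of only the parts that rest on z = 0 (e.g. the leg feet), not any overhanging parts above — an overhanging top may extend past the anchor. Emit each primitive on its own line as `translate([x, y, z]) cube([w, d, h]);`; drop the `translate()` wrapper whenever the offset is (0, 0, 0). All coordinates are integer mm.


translate([319, 224, 0]) cube([89, 89, 509]);
translate([319, 1132, 0]) cube([89, 89, 509]);
translate([2159, 224, 0]) cube([89, 89, 509]);
translate([2159, 1132, 0]) cube([89, 89, 509]);
translate([408, 224, 269]) cube([1751, 26, 198]);
translate([408, 1195, 269]) cube([1751, 26, 198]);
translate([319, 313, 269]) cube([26, 819, 198]);
translate([2222, 313, 269]) cube([26, 819, 198]);
translate([462, 224, 467]) cube([67, 997, 22]);
translate([583, 224, 467]) cube([67, 997, 22]);
translate([704, 224, 467]) cube([67, 997, 22]);
translate([825, 224, 467]) cube([67, 997, 22]);
translate([946, 224, 467]) cube([67, 997, 22]);
translate([1067, 224, 467]) cube([67, 997, 22]);
translate([1188, 224, 467]) cube([67, 997, 22]);
translate([1309, 224, 467]) cube([67, 997, 22]);
translate([1430, 224, 467]) cube([67, 997, 22]);
translate([1551, 224, 467]) cube([67, 997, 22]);
translate([1672, 224, 467]) cube([67, 997, 22]);
translate([1793, 224, 467]) cube([67, 997, 22]);
translate([1914, 224, 467]) cube([67, 997, 22]);
translate([2035, 224, 467]) cube([67, 997, 22]);


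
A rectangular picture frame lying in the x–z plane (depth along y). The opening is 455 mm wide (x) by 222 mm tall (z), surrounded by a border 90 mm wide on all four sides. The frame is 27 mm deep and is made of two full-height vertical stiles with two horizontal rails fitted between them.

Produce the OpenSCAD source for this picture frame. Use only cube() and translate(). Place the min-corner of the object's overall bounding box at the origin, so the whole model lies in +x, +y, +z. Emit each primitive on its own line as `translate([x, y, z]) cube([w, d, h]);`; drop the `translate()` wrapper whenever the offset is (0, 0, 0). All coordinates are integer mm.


cube([90, 27, 402]);
translate([545, 0, 0]) cube([90, 27, 402]);
translate([90, 0, 0]) cube([455, 27, 90]);
translate([90, 0, 312]) cube([455, 27, 90]);


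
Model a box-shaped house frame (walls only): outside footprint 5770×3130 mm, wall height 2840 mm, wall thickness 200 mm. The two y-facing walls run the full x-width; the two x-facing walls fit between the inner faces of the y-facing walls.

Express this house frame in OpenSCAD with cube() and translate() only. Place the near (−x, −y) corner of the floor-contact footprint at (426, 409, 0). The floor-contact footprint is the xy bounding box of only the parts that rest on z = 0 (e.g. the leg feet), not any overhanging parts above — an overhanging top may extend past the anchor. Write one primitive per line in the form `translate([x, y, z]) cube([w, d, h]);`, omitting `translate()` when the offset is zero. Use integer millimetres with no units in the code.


translate([426, 409, 0]) cube([5770, 200, 2840]);
translate([426, 3339, 0]) cube([5770, 200, 2840]);
translate([426, 609, 0]) cube([200, 2730, 2840]);
translate([5996, 609, 0]) cube([200, 2730, 2840]);


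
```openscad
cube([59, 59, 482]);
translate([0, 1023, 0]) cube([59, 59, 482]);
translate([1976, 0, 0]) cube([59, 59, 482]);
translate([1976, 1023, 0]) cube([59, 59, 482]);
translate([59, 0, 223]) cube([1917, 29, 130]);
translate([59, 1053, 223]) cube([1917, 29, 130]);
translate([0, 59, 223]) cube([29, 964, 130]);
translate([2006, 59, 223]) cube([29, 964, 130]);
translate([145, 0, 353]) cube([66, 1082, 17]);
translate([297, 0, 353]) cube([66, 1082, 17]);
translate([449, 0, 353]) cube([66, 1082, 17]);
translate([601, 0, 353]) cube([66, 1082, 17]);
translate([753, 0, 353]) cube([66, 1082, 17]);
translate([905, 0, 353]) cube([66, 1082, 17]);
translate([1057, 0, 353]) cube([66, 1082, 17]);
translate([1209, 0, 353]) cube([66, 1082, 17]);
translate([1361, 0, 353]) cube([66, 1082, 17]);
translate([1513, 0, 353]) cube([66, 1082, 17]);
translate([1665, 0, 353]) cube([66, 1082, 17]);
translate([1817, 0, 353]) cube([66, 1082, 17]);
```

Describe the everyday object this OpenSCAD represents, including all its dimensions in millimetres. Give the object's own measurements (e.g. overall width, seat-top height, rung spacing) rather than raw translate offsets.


A bed frame 2035 mm long (x) by 1082 mm wide (y). Four 59×59 mm corner posts, 482 mm tall, at the corners of the footprint. Four rails of 29 mm thickness and 130 mm height run between adjacent posts with their undersides at z = 223 mm, their outer faces flush with the outside of the frame (the two x-running rails run between the posts' inner faces; the two y-running rails run between the posts' inner faces). 12 slats, each 66 mm wide (x) and 17 mm thick, lie across the top of the two x-running rails, running the full 1082 mm width of the frame in y; along x they sit between the end posts with a 86 mm gap after the −x posts and between neighbouring slats, leaving 93 mm before the +x posts.


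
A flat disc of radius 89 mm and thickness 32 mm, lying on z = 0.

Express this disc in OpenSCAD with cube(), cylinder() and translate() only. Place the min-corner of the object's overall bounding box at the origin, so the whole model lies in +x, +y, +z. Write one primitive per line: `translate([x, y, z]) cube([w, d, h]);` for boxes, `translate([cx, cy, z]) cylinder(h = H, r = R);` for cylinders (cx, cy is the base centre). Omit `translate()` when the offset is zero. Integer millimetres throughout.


translate([89, 89, 0]) cylinder(h = 32, r = 89);


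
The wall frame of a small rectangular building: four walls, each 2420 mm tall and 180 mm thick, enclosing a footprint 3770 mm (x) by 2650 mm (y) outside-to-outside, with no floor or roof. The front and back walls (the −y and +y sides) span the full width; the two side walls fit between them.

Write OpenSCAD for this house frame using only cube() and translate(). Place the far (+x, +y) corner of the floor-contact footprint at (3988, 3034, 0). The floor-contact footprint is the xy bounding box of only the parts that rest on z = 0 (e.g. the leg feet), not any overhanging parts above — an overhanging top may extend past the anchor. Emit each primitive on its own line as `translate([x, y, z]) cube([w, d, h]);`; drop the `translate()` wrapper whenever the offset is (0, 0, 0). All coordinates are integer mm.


translate([218, 384, 0]) cube([3770, 180, 2420]);
translate([218, 2854, 0]) cube([3770, 180, 2420]);
translate([218, 564, 0]) cube([180, 2290, 2420]);
translate([3808, 564, 0]) cube([180, 2290, 2420]);


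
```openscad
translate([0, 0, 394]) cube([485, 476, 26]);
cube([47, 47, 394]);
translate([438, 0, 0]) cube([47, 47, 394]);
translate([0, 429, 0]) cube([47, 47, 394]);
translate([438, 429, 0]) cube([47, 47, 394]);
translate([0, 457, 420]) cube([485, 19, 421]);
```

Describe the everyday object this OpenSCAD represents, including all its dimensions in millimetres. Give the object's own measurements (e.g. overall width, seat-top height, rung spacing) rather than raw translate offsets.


A chair. The seat is a 485×476×26 mm slab with its top at z = 420 mm, on four 47×47 mm corner legs (flush with the seat edges, standing on z = 0). A flat backrest 19 mm thick, 421 mm tall, spans the full seat width and rises from the seat top along its +y edge, rear face flush with the rear of the seat.


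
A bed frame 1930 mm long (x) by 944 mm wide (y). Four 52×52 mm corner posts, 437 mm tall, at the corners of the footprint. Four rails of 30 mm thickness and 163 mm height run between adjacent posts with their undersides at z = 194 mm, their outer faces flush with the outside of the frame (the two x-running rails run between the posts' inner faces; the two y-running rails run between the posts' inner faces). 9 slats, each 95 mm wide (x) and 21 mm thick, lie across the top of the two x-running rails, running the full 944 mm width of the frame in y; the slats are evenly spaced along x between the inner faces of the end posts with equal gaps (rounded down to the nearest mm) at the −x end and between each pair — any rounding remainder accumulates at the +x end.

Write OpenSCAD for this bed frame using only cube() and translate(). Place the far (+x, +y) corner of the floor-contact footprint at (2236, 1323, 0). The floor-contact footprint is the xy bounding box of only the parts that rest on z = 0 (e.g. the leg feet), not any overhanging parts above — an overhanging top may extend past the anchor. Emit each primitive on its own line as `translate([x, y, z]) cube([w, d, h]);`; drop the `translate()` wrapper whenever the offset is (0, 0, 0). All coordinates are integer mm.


// slat z = rail_z + rail_h = 194 + 163 = 357
// slat gap = ⌊(1826 − 9·95) / 10⌋ = 97
translate([306, 379, 0]) cube([52, 52, 437]);
translate([306, 1271, 0]) cube([52, 52, 437]);
translate([2184, 379, 0]) cube([52, 52, 437]);
translate([2184, 1271, 0]) cube([52, 52, 437]);
translate([358, 379, 194]) cube([1826, 30, 163]);
translate([358, 1293, 194]) cube([1826, 30, 163]);
translate([306, 431, 194]) cube([30, 840, 163]);
translate([2206, 431, 194]) cube([30, 840, 163]);
translate([455, 379, 357]) cube([95, 944, 21]);
translate([647, 379, 357]) cube([95, 944, 21]);
translate([839, 379, 357]) cube([95, 944, 21]);
translate([1031, 379, 357]) cube([95, 944, 21]);
translate([1223, 379, 357]) cube([95, 944, 21]);
translate([1415, 379, 357]) cube([95, 944, 21]);
translate([1607, 379, 357]) cube([95, 944, 21]);
translate([1799, 379, 357]) cube([95, 944, 21]);
translate([1991, 379, 357]) cube([95, 944, 21]);


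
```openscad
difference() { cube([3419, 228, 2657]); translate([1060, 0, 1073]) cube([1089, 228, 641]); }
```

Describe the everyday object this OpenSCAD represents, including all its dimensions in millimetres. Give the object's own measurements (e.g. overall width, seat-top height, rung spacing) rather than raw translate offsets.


A wall 3419 mm long (x), 228 mm thick (y), 2657 mm tall, with a rectangular window opening cut through it. The opening is 1089 mm wide and 641 mm tall; its sill is at z = 1073 mm and its near (−x) edge is 1060 mm from the wall's −x end. The opening passes through the full wall thickness.


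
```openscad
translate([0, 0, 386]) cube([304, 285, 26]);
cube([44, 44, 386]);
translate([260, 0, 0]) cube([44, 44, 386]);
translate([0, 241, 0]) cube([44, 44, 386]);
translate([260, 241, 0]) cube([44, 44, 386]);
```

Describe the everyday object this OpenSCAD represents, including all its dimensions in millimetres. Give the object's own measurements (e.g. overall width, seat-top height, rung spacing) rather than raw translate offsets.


A four-legged stool. The seat is a 304×285×26 mm slab whose top surface is at z = 412 mm; four square legs, each 44×44 mm in cross-section, run from the floor (z = 0) to the underside of the seat, each flush with a corner of the seat.


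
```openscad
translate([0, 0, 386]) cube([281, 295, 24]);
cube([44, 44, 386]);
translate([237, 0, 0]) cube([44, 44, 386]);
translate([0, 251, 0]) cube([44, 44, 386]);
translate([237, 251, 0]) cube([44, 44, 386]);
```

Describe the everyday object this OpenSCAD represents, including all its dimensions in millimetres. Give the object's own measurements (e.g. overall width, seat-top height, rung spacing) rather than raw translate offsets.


A four-legged stool. The seat is a 281×295×24 mm slab whose top surface is at z = 410 mm; four square legs, each 44×44 mm in cross-section, run from the floor (z = 0) to the underside of the seat, each flush with a corner of the seat.


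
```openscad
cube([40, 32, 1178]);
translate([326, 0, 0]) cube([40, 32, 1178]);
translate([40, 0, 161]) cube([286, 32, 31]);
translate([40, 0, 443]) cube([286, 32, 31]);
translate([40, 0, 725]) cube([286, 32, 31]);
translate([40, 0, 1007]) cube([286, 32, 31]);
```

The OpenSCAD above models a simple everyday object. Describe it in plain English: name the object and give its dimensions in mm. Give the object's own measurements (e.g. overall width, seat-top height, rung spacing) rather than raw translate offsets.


A straight ladder. Two 40×32 mm vertical rails, 1178 mm tall, stand 366 mm apart (outside-to-outside) with their front faces coplanar on the −y side. 4 rungs, each 32 mm deep and 31 mm tall, span between the inner faces of the rails, front faces flush with the rails. The lowest rung's underside is at z = 161 mm and rungs are spaced 282 mm apart (underside to underside).


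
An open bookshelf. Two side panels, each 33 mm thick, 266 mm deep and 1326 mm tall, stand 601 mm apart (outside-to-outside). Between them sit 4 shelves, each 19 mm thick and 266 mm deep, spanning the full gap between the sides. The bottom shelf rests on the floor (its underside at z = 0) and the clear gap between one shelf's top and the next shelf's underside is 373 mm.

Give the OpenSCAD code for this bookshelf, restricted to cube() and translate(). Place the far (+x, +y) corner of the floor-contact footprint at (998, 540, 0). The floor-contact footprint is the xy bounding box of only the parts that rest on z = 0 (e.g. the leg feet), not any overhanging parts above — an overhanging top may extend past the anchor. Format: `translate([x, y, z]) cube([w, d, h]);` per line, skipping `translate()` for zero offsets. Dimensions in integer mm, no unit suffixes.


translate([397, 274, 0]) cube([33, 266, 1326]);
translate([965, 274, 0]) cube([33, 266, 1326]);
translate([430, 274, 0]) cube([535, 266, 19]);
translate([430, 274, 392]) cube([535, 266, 19]);
translate([430, 274, 784]) cube([535, 266, 19]);
translate([430, 274, 1176]) cube([535, 266, 19]);


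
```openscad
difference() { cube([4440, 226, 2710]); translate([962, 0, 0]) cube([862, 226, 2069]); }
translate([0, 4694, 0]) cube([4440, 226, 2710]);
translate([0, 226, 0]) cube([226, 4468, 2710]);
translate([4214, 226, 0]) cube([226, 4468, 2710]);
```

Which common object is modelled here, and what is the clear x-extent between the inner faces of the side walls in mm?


A single room. The interior width is 3988 mm.

Four walls enclosing a rectangle with a door in the front wall — a room. Outside width 4440 minus two 226 mm walls gives 3988 mm.


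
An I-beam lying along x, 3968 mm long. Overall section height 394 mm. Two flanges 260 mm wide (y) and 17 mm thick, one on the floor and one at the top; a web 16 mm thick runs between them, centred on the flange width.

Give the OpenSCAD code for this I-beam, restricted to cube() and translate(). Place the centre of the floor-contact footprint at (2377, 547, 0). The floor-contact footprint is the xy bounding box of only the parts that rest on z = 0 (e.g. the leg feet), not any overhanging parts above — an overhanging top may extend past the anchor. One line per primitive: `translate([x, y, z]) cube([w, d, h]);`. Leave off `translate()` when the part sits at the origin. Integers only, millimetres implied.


translate([393, 417, 0]) cube([3968, 260, 17]);
translate([393, 539, 17]) cube([3968, 16, 360]);
translate([393, 417, 377]) cube([3968, 260, 17]);


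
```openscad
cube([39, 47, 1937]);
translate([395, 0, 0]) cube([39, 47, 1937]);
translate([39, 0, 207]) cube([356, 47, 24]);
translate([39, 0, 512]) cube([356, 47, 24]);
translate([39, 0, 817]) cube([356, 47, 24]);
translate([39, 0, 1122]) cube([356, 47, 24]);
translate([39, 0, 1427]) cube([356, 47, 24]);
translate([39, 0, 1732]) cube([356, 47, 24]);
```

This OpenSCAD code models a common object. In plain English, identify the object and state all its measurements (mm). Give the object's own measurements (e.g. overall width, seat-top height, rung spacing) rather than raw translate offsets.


A straight ladder. Two 39×47 mm vertical rails, 1937 mm tall, stand 434 mm apart (outside-to-outside) with their front faces coplanar on the −y side. 6 rungs, each 47 mm deep and 24 mm tall, span between the inner faces of the rails, front faces flush with the rails. The lowest rung's underside is at z = 207 mm and rungs are spaced 305 mm apart (underside to underside).


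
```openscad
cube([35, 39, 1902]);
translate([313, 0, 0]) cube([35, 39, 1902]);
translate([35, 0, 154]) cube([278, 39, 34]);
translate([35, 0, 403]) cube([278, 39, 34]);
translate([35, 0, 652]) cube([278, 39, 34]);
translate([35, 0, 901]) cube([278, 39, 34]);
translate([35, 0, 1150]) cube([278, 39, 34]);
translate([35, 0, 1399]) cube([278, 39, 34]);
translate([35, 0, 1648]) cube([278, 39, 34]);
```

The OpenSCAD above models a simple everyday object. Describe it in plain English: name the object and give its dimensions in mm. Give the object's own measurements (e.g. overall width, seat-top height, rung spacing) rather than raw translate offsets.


A straight ladder. Two 35×39 mm vertical rails, 1902 mm tall, stand 348 mm apart (outside-to-outside) with their front faces coplanar on the −y side. 7 rungs, each 39 mm deep and 34 mm tall, span between the inner faces of the rails, front faces flush with the rails. The lowest rung's underside is at z = 154 mm and rungs are spaced 249 mm apart (underside to underside).


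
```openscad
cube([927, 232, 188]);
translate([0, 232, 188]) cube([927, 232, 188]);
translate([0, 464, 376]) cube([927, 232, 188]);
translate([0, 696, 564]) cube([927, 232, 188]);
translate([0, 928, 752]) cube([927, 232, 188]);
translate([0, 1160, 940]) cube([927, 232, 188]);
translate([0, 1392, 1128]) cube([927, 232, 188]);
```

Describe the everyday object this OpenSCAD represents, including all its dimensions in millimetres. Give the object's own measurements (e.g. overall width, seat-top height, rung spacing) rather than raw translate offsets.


A straight staircase of 7 solid steps. Each step is 927 mm wide (x), 232 mm deep (y, the going) and 188 mm tall (the rise). The first step rests on the floor; each subsequent step sits one going further in +y and one rise higher in +z, directly behind and above the previous step with no overlap.


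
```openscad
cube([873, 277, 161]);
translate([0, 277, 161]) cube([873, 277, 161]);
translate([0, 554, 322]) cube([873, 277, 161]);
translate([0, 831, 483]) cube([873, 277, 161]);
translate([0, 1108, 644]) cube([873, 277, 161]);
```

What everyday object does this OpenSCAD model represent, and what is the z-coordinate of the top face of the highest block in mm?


A staircase. The total rise is 805 mm.

5 identical blocks, each offset up and back from the previous — a staircase. Each step is 161 mm tall and there are 5 of them, so the total rise is 5 × 161 = 805 mm.


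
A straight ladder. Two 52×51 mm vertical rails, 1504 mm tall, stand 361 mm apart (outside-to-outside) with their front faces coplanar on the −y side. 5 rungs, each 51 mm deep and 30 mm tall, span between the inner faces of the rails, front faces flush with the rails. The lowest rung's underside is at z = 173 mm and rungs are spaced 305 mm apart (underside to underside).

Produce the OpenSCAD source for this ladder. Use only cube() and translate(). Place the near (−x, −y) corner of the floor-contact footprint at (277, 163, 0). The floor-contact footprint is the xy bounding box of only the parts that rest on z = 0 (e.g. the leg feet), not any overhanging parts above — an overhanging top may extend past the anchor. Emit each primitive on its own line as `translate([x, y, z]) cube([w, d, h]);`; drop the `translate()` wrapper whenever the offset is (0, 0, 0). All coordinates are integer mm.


translate([277, 163, 0]) cube([52, 51, 1504]);
translate([586, 163, 0]) cube([52, 51, 1504]);
translate([329, 163, 173]) cube([257, 51, 30]);
translate([329, 163, 478]) cube([257, 51, 30]);
translate([329, 163, 783]) cube([257, 51, 30]);
translate([329, 163, 1088]) cube([257, 51, 30]);
translate([329, 163, 1393]) cube([257, 51, 30]);


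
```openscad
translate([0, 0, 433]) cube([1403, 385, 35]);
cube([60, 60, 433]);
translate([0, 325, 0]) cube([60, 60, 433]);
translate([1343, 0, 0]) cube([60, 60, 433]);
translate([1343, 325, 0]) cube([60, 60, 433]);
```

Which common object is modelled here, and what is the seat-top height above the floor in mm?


A bench. The seat-top height is 468 mm.

A long slab on four corner posts — a bench. The slab sits at z = 433 with thickness 35, so the top is 433 + 35 = 468 mm.


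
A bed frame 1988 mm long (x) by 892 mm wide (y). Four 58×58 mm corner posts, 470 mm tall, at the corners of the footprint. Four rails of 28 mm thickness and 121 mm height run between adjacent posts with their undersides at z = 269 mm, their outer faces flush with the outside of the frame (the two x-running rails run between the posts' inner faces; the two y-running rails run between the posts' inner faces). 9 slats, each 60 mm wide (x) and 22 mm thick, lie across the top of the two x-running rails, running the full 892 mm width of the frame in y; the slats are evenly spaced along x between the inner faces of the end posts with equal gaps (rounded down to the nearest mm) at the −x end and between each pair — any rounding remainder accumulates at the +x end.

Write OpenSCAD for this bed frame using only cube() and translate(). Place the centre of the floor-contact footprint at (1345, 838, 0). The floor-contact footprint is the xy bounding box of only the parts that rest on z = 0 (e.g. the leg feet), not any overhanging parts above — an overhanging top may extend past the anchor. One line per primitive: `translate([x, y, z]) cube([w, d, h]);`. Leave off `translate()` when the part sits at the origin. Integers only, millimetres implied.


translate([351, 392, 0]) cube([58, 58, 470]);
translate([351, 1226, 0]) cube([58, 58, 470]);
translate([2281, 392, 0]) cube([58, 58, 470]);
translate([2281, 1226, 0]) cube([58, 58, 470]);
translate([409, 392, 269]) cube([1872, 28, 121]);
translate([409, 1256, 269]) cube([1872, 28, 121]);
translate([351, 450, 269]) cube([28, 776, 121]);
translate([2311, 450, 269]) cube([28, 776, 121]);
translate([542, 392, 390]) cube([60, 892, 22]);
translate([735, 392, 390]) cube([60, 892, 22]);
translate([928, 392, 390]) cube([60, 892, 22]);
translate([1121, 392, 390]) cube([60, 892, 22]);
translate([1314, 392, 390]) cube([60, 892, 22]);
translate([1507, 392, 390]) cube([60, 892, 22]);
translate([1700, 392, 390]) cube([60, 892, 22]);
translate([1893, 392, 390]) cube([60, 892, 22]);
translate([2086, 392, 390]) cube([60, 892, 22]);


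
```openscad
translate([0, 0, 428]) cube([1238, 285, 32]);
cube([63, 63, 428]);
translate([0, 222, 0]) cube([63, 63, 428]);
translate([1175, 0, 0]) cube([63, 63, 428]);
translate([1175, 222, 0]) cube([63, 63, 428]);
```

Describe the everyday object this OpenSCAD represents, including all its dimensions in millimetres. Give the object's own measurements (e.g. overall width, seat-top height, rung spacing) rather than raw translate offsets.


A long wooden bench with a 1238 mm (x) × 285 mm (y) seat, 32 mm thick, its top surface 460 mm above the floor. Four 63 mm square legs at the seat corners, flush with the edges, run from z = 0 to the seat underside.


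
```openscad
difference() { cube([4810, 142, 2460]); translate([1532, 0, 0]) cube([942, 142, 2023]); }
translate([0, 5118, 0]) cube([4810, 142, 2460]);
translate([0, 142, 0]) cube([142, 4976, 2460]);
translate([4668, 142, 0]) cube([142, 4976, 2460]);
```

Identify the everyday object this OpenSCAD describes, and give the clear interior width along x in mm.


A single room. The interior width is 4526 mm.

Four walls enclosing a rectangle with a door in the front wall — a room. Outside width 4810 minus two 142 mm walls gives 4526 mm.


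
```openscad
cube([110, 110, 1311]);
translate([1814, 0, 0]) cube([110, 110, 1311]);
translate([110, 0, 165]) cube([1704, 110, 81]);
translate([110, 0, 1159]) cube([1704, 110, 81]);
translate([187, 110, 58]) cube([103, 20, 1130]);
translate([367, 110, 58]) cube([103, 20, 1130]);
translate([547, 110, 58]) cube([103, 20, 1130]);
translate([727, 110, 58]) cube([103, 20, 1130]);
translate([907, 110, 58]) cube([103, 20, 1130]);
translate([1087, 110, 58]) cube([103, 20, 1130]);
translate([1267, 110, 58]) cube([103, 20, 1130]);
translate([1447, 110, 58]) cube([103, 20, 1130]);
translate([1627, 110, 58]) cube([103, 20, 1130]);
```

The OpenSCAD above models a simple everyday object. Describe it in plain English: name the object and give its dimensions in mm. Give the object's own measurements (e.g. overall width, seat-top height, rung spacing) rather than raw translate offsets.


A fence section. Two 110×110 mm posts, 1311 mm tall, stand on the floor with a clear span of 1704 mm between their inner faces. Two horizontal rails of 110×81 mm section span the gap between the posts with their undersides at z = 165 mm and z = 1159 mm, flush with the posts' −y face. 9 pickets, each 103 mm wide, 20 mm thick and 1130 mm tall, are fixed to the +y face of the rails with their bottoms at z = 58 mm, spaced across the span with a 77 mm gap after the −x post and between neighbouring pickets, with 84 mm left before the +x post.


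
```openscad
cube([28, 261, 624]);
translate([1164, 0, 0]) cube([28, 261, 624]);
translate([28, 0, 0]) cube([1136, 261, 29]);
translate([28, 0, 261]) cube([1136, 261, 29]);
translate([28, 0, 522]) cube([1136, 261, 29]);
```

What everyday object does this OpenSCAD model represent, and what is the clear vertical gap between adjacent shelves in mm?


A bookshelf. The clear shelf gap is 232 mm.

Two tall side panels with 3 horizontal boards between them — a bookshelf. The first two shelf undersides are at z = 0 and z = 261; with shelf thickness 29, the clear gap is 261 − 0 − 29 = 232 mm.


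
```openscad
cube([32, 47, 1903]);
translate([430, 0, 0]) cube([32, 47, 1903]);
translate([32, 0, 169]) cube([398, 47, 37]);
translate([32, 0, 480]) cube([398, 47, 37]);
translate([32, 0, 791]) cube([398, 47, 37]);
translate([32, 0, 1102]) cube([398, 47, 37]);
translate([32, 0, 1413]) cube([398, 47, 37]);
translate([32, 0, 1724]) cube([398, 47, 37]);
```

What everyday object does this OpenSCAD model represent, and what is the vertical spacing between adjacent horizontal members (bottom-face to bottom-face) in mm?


A ladder. The rung spacing is 311 mm.

Two tall 32×47 posts with 6 short bars between them — a ladder. Adjacent rungs sit at z = 169 and z = 480, so the spacing is 480 − 169 = 311 mm.


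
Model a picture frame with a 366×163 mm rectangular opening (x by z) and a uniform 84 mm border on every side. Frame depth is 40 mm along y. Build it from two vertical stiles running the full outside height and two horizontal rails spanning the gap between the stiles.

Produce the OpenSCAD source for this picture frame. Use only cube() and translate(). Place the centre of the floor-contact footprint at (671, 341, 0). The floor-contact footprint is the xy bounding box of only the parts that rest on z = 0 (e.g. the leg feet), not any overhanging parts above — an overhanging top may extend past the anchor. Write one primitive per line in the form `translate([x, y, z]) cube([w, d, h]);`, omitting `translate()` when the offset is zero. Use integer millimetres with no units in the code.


translate([404, 321, 0]) cube([84, 40, 331]);
translate([854, 321, 0]) cube([84, 40, 331]);
translate([488, 321, 0]) cube([366, 40, 84]);
translate([488, 321, 247]) cube([366, 40, 84]);


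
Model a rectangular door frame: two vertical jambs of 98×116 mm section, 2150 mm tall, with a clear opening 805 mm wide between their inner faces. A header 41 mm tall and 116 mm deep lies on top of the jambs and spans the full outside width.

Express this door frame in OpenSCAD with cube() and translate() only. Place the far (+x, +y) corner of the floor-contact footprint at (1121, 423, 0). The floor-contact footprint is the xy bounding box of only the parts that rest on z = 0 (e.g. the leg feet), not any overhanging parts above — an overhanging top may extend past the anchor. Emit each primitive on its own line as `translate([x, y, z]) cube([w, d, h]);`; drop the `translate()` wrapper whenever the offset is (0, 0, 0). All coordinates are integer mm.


translate([120, 307, 0]) cube([98, 116, 2150]);
translate([1023, 307, 0]) cube([98, 116, 2150]);
translate([120, 307, 2150]) cube([1001, 116, 41]);


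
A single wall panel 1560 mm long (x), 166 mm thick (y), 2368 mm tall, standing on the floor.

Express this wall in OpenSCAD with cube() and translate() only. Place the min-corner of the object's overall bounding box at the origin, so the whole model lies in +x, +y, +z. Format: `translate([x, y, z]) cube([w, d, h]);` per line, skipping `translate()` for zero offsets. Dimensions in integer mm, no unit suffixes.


cube([1560, 166, 2368]);


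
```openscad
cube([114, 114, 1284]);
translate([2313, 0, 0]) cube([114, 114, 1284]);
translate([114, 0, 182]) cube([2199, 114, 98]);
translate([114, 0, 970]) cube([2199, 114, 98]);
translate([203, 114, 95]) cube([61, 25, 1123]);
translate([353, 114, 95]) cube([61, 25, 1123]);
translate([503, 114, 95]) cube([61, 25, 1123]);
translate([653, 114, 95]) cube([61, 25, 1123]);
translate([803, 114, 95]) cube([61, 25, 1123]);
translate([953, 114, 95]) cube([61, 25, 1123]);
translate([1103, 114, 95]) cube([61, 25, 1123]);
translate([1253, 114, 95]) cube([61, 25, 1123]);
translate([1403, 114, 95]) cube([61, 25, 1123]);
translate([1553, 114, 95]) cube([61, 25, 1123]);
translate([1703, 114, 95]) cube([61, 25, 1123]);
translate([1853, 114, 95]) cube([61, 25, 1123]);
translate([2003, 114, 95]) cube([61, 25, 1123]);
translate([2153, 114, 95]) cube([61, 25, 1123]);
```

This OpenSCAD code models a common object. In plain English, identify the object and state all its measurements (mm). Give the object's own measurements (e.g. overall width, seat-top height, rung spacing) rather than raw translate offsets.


A fence section. Two 114×114 mm posts, 1284 mm tall, stand on the floor with a clear span of 2199 mm between their inner faces. Two horizontal rails of 114×98 mm section span the gap between the posts with their undersides at z = 182 mm and z = 970 mm, flush with the posts' −y face. 14 pickets, each 61 mm wide, 25 mm thick and 1123 mm tall, are fixed to the +y face of the rails with their bottoms at z = 95 mm, spaced across the span with a 89 mm gap after the −x post and between neighbouring pickets, with 99 mm left before the +x post.


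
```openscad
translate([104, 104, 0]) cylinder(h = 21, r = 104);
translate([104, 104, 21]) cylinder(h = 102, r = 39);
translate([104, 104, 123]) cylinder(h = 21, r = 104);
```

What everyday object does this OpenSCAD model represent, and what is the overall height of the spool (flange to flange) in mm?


A spool. The overall height is 144 mm.

Three coaxial cylinders, large–small–large — a spool. Two 21 mm flanges and a 102 mm core give 21 + 102 + 21 = 144 mm.
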